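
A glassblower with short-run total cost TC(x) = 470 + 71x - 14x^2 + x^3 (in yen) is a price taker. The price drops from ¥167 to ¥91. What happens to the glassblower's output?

Output falls from 12 to 10

MC = 71 - 28x + 3x^2; the shutdown threshold is min AVC = ¥22 (at x = 7).
With P = ¥167 above the shutdown price, P = MC gives x = 12.
At P = ¥91 ≥ min AVC, set P = MC: x = 10. The firm stays open but cuts output.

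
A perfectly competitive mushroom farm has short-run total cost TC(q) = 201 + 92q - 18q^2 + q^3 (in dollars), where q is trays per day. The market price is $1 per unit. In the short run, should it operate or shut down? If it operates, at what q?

Shut down

Strip out fixed cost: VC = 92q - 18q^2 + q^3. Then AVC = 92 - 18q + q^2 and MC = 92 - 36q + 3q^2.
AVC is minimized where dAVC/dq = -18 + 2q = 0, at q = 9; min AVC = 92 - 18·9 + 9^2 = $11.
P = $1 lies below min AVC = $11; no output level covers variable cost.
Best response: produce nothing and absorb the $201 fixed cost.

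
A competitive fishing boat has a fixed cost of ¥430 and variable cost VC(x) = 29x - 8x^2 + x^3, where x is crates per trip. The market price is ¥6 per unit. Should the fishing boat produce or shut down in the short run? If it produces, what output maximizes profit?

From TC, MC = TC'(x) = 29 - 16x + 3x^2 and AVC = VC/x = 29 - 8x + x^2.
AVC hits its minimum where MC = AVC, at x = 4, giving min AVC = 29 - 8·4 + 4^2 = ¥13.
Since P = ¥6 < min AVC = ¥13, price fails to cover variable cost at any output.
Best response: produce nothing and absorb the ¥430 fixed cost.

Shut down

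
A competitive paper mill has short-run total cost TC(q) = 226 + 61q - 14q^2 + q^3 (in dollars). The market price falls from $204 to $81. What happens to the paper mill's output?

AVC = 61 - 14q + q^2, minimized at q = 7 where min AVC = $12. MC = 61 - 28q + 3q^2.
At P = $204 ≥ min AVC, set P = MC on the rising branch: q = 13.
At P = $81 ≥ min AVC, set P = MC: q = 10. The firm stays open but cuts output.

Output falls from 13 to 10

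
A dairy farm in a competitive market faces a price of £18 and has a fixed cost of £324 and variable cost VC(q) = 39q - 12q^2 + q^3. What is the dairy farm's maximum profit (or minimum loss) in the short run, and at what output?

AVC = 39 - 12q + q^2; min AVC = £3 at q = 6. Since P = £18 ≥ min AVC, the firm produces.
MC = 39 - 24q + 3q^2. Setting P = MC and taking the root on the rising branch gives q* = 7.
TR = 18·7 = 126. TC = 324 + 28 = 352. Profit = 126 − 352 = -£226.
That loss of £226 beats the £324 the firm would lose by shutting down; producing recovers £98 of fixed cost.

Profit = -£226 at q = 7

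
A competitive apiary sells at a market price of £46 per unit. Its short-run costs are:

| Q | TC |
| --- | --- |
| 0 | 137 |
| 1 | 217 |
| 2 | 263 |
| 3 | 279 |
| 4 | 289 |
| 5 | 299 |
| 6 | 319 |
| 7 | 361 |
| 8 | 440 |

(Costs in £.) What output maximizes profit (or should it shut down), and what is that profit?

Tabulate TR − TC: Q=0: -137; Q=1: -171; Q=2: -171; Q=3: -141; Q=4: -105; Q=5: -69; Q=6: -43; Q=7: -39; Q=8: -72.
Profit is maximized at Q = 7. AVC there is 224/7 = £32 ≤ P, so producing beats shutting down (which would give -£137).

Q = 7; profit = -£39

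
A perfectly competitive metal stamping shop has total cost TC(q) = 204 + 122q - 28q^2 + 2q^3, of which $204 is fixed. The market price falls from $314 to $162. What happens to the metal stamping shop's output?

Output falls from 12 to 10

AVC = 122 - 28q + 2q^2, minimized at q = 7 where min AVC = $24. MC = 122 - 56q + 6q^2.
With P = $314 above the shutdown price, P = MC gives q = 12.
At P = $162 ≥ min AVC, set P = MC: q = 10. The firm stays open but cuts output.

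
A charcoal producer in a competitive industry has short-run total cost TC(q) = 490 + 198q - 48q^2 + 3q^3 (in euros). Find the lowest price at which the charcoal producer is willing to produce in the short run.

€6 per unit

The shutdown price is the minimum of AVC. VC = 198q - 48q^2 + 3q^3, so AVC = 198 - 48q + 3q^2.
At the minimum of AVC, MC = AVC. MC = 198 - 96q + 9q^2; setting MC = AVC gives 6q^2 - 48q = 0, so q = 8. min AVC = 6.
The firm shuts down for any P below €6.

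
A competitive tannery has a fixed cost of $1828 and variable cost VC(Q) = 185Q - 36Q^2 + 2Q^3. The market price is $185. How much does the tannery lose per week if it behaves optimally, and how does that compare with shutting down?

AVC = 185 - 36Q + 2Q^2 has its minimum $23 at Q = 9; price $185 clears that bar, so the firm operates.
MC = 185 - 72Q + 6Q^2. Setting P = MC and taking the root on the rising branch gives Q* = 12.
TR = 185·12 = 2220. TC = 1828 + 492 = 2320. Profit = 2220 − 2320 = -$100.
That loss of $100 beats the $1828 the firm would lose by shutting down; producing recovers $1728 of fixed cost.

Profit = -$100 at Q = 12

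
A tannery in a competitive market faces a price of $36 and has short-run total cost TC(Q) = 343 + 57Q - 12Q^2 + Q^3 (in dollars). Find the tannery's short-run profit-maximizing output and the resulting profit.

AVC = 57 - 12Q + Q^2; min AVC = $21 at Q = 6. Since P = $36 ≥ min AVC, the firm produces.
MC = 57 - 24Q + 3Q^2. Setting P = MC and taking the root on the rising branch gives Q* = 7.
TR = 36·7 = 252. TC = 343 + 154 = 497. Profit = 252 − 497 = -$245.
By producing, the firm covers all variable cost plus $98 of fixed cost; shutting down would lose the full $343.

Profit = -$245 at Q = 7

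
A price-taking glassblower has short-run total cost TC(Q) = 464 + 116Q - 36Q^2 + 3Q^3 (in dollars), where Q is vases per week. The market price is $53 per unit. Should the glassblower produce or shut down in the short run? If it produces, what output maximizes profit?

Produce at Q = 7

Variable cost is VC = 116Q - 36Q^2 + 3Q^3, so AVC = VC/Q = 116 - 36Q + 3Q^2 and MC = dTC/dQ = 116 - 72Q + 9Q^2.
AVC is minimized where dAVC/dQ = -36 + 6Q = 0, at Q = 6; min AVC = 116 - 36·6 + 3·6^2 = $8.
Because $53 ≥ $8, revenue can cover variable cost; the firm operates.
Solving P = MC: 63 - 72Q + 9Q^2 = 0 ⇒ Q = 1 or 7. On the upward-sloping branch, Q* = 7.
Check: AVC at Q = 7 is $11 ≤ P, so revenue covers variable cost.
Profit = P·Q − TC = 53·7 − 541 = -$170, a loss, but smaller than the $464 fixed cost the firm would lose by shutting down.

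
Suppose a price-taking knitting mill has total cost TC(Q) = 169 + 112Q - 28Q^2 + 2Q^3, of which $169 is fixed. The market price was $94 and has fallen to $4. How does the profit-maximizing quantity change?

MC = 112 - 56Q + 6Q^2; the shutdown threshold is min AVC = $14 (at Q = 7).
At P = $94 ≥ min AVC, set P = MC on the rising branch: Q = 9.
At P = $4 < min AVC = $14, price no longer covers variable cost at any output, so the firm shuts down: Q = 0.

Output falls from 9 to 0 (the firm shuts down)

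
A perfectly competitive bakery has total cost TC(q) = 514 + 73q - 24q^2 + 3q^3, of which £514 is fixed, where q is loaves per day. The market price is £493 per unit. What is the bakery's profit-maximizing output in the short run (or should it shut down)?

From TC, MC = TC'(q) = 73 - 48q + 9q^2 and AVC = VC/q = 73 - 24q + 3q^2.
The AVC parabola has its vertex at q = 24/6 = 4, where AVC = 73 - 24·4 + 3·4^2 = £25.
Because £493 ≥ £25, revenue can cover variable cost; the firm operates.
Solving P = MC: -420 - 48q + 9q^2 = 0 ⇒ q = -14/3 or 10. On the upward-sloping branch, q* = 10.
Check: AVC at q = 10 is £133 ≤ P, so revenue covers variable cost.
Profit = P·q − TC = 493·10 − 1844 = £3086.

Produce at q = 10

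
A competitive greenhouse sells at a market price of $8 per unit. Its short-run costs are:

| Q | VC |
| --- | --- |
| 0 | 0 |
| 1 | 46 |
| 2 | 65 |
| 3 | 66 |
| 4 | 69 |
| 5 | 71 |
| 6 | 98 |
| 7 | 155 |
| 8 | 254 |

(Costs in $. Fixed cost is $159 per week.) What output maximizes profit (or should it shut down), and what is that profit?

Profit at each row (π = 8Q − TC): Q=0: -159; Q=1: -197; Q=2: -208; Q=3: -201; Q=4: -196; Q=5: -190; Q=6: -209; Q=7: -258; Q=8: -349.
Profit is highest at Q = 0. Equivalently, the lowest AVC in the table is 71/5 ≈ $14.20 at Q = 5, and P = $8 falls below it — price never covers variable cost, so the firm shuts down and loses only its fixed cost.

Q = 0 (shut down); profit = -$159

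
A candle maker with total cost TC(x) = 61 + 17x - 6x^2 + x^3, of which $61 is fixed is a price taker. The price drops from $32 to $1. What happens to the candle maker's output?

MC = 17 - 12x + 3x^2; the shutdown threshold is min AVC = $8 (at x = 3).
With P = $32 above the shutdown price, P = MC gives x = 5.
At P = $1 < min AVC = $8, price no longer covers variable cost at any output, so the firm shuts down: x = 0.

Output falls from 5 to 0 (the firm shuts down)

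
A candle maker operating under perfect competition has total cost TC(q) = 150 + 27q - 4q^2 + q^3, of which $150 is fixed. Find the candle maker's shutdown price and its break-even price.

Shutdown price = min AVC. AVC = 27 - 4q + q^2, with vertex at q = 2 and minimum $23.
ATC = 150/q + 27 - 4q + q^2. Setting dATC/dq = −150/q^2 − 4 + 2q = 0 gives q = 5 (since 2·5^3 − 4·5^2 = 150).
min ATC = 150/5 + 27 − 4·5 + 5^2 = $62. That is the break-even price.
Between these two prices the firm operates at a loss; above $62 it earns a profit.

Shutdown price = $23; break-even price = $62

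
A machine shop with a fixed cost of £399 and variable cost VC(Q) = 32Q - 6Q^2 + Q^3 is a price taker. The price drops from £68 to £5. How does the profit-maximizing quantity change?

MC = 32 - 12Q + 3Q^2; the shutdown threshold is min AVC = £23 (at Q = 3).
With P = £68 above the shutdown price, P = MC gives Q = 6.
At P = £5 < min AVC = £23, price no longer covers variable cost at any output, so the firm shuts down: Q = 0.

Output falls from 6 to 0 (the firm shuts down)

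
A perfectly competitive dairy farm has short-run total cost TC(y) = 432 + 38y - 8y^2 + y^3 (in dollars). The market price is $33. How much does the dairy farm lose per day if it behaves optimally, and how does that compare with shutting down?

AVC = 38 - 8y + y^2 has its minimum $22 at y = 4; price $33 clears that bar, so the firm operates.
With MC = 38 - 16y + 3y^2, P = MC on the upward-sloping part at y* = 5.
TR = 33·5 = 165. TC = 432 + 115 = 547. Profit = 165 − 547 = -$382.
That loss of $382 beats the $432 the firm would lose by shutting down; producing recovers $50 of fixed cost.

Profit = -$382 at y = 5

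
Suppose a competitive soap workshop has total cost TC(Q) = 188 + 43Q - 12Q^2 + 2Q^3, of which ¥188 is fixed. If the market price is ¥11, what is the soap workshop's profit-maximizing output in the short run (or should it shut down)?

From TC, MC = TC'(Q) = 43 - 24Q + 6Q^2 and AVC = VC/Q = 43 - 12Q + 2Q^2.
AVC is minimized where dAVC/dQ = -12 + 4Q = 0, at Q = 3; min AVC = 43 - 12·3 + 2·3^2 = ¥25.
P = ¥11 lies below min AVC = ¥25; no output level covers variable cost.
The firm minimizes its loss by shutting down and losing only its fixed cost of ¥188.

Shut down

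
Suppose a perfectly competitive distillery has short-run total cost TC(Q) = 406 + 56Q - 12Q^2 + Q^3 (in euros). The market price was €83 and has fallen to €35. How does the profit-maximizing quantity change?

MC = 56 - 24Q + 3Q^2; the shutdown threshold is min AVC = €20 (at Q = 6).
At P = €83 ≥ min AVC, set P = MC on the rising branch: Q = 9.
At P = €35 ≥ min AVC, set P = MC: Q = 7. The firm stays open but cuts output.

Output falls from 9 to 7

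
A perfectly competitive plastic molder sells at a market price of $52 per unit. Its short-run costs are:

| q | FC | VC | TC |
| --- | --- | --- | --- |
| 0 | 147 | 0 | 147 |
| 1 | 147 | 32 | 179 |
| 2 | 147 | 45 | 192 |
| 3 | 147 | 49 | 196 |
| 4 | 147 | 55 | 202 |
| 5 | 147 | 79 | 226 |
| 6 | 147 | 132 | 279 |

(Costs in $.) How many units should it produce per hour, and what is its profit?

q = 5; profit = $34

Compute π = P·q − TC at each output: q=0: -147; q=1: -127; q=2: -88; q=3: -40; q=4: 6; q=5: 34; q=6: 33.
Profit is maximized at q = 5. AVC there is 79/5 = $15.80 ≤ P, so producing beats shutting down (which would give -$147).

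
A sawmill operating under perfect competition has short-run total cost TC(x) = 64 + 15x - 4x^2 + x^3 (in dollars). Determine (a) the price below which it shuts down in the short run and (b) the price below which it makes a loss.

Shutdown price = min AVC. AVC = 15 - 4x + x^2, with vertex at x = 2 and minimum $11.
ATC = 64/x + 15 - 4x + x^2. Setting dATC/dx = −64/x^2 − 4 + 2x = 0 gives x = 4 (since 2·4^3 − 4·4^2 = 64).
min ATC = 64/4 + 15 − 4·4 + 4^2 = $31. That is the break-even price.
Between these two prices the firm operates at a loss; above $31 it earns a profit.

Shutdown price = $11; break-even price = $31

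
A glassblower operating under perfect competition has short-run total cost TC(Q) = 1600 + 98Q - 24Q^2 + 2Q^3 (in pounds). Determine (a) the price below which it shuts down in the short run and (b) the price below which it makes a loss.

Shutdown price = £26; break-even price = £218

Shutdown price = min AVC. AVC = 98 - 24Q + 2Q^2, with vertex at Q = 6 and minimum £26.
ATC = 1600/Q + 98 - 24Q + 2Q^2. Setting dATC/dQ = −1600/Q^2 − 24 + 4Q = 0 gives Q = 10 (since 4·10^3 − 24·10^2 = 1600).
min ATC = 1600/10 + 98 − 24·10 + 2·10^2 = £218. That is the break-even price.
Between these two prices the firm operates at a loss; above £218 it earns a profit.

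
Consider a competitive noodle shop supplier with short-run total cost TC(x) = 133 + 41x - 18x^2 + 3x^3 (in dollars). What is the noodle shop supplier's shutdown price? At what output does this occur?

$14 per unit, at x = 3

The firm shuts down when price falls below the minimum of average variable cost. AVC = VC/x = 41 - 18x + 3x^2.
dAVC/dx = -18 + 6x = 0 gives x = 3. min AVC = 41 - 18·3 + 3·3^2 = 14.
For P < $14 the firm produces nothing.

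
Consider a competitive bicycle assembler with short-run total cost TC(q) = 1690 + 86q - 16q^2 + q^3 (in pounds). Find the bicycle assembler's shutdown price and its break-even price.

AVC = 86 - 16q + q^2; minimized at q = 8, giving min AVC = £22. That is the shutdown price.
ATC = 1690/q + 86 - 16q + q^2. Setting dATC/dq = −1690/q^2 − 16 + 2q = 0 gives q = 13 (since 2·13^3 − 16·13^2 = 1690).
min ATC = 1690/13 + 86 − 16·13 + 13^2 = £177. That is the break-even price.
For £22 ≤ P < £177 the firm produces at a loss; below £22 it shuts down.

Shutdown price = £22; break-even price = £177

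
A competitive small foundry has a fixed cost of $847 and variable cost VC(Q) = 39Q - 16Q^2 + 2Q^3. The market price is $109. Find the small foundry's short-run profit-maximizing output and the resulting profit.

Profit = -$259 at Q = 7

AVC = 39 - 16Q + 2Q^2; min AVC = $7 at Q = 4. Since P = $109 ≥ min AVC, the firm produces.
MC = 39 - 32Q + 6Q^2. Setting P = MC and taking the root on the rising branch gives Q* = 7.
TR = 109·7 = 763. TC = 847 + 175 = 1022. Profit = 763 − 1022 = -$259.
By producing, the firm covers all variable cost plus $588 of fixed cost; shutting down would lose the full $847.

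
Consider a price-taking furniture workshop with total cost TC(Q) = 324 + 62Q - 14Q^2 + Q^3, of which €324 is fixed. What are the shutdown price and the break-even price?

Shutdown price = min AVC. AVC = 62 - 14Q + Q^2, with vertex at Q = 7 and minimum €13.
ATC = 324/Q + 62 - 14Q + Q^2. Setting dATC/dQ = −324/Q^2 − 14 + 2Q = 0 gives Q = 9 (since 2·9^3 − 14·9^2 = 324).
min ATC = 324/9 + 62 − 14·9 + 9^2 = €53. That is the break-even price.
Between these two prices the firm operates at a loss; above €53 it earns a profit.

Shutdown price = €13; break-even price = €53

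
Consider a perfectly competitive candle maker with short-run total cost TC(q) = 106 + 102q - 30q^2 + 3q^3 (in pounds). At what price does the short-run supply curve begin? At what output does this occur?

Short-run supply begins at min AVC. From VC = 102q - 30q^2 + 3q^3, AVC = 102 - 30q + 3q^2.
dAVC/dq = -30 + 6q = 0 gives q = 5. min AVC = 102 - 30·5 + 3·5^2 = 27.
So the shutdown price is £27.

£27 per unit, at q = 5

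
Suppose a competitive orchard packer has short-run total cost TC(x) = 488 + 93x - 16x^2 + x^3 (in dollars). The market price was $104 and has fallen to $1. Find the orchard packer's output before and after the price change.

Output falls from 11 to 0 (the firm shuts down)

MC = 93 - 32x + 3x^2; the shutdown threshold is min AVC = $29 (at x = 8).
With P = $104 above the shutdown price, P = MC gives x = 11.
At P = $1 < min AVC = $29, price no longer covers variable cost at any output, so the firm shuts down: x = 0.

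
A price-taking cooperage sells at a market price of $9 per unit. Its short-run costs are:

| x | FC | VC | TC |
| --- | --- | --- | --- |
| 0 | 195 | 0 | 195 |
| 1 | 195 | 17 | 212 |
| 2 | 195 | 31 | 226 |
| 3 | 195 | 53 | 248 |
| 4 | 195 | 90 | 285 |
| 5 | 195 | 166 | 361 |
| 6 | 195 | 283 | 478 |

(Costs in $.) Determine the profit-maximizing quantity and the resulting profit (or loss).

x = 0 (shut down); profit = -$195

Tabulate TR − TC: x=0: -195; x=1: -203; x=2: -208; x=3: -221; x=4: -249; x=5: -316; x=6: -424.
Profit is highest at x = 0. Equivalently, the lowest AVC in the table is 31/2 ≈ $15.50 at x = 2, and P = $9 falls below it — price never covers variable cost, so the firm shuts down and loses only its fixed cost.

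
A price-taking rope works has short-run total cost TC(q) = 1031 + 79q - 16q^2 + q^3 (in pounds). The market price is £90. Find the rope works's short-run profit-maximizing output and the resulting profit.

Profit = -£305 at q = 11

AVC = 79 - 16q + q^2; min AVC = £15 at q = 8. Since P = £90 ≥ min AVC, the firm produces.
MC = 79 - 32q + 3q^2. Setting P = MC and taking the root on the rising branch gives q* = 11.
TR = 90·11 = 990. TC = 1031 + 264 = 1295. Profit = 990 − 1295 = -£305.
Shutting down would mean losing the fixed cost of £1031, so operating at a loss of £305 is better by £726.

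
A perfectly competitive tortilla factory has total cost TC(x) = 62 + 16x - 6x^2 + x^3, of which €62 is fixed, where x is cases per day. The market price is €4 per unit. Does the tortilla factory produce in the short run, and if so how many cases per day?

Shut down

From TC, MC = TC'(x) = 16 - 12x + 3x^2 and AVC = VC/x = 16 - 6x + x^2.
The AVC parabola has its vertex at x = 6/2 = 3, where AVC = 16 - 6·3 + 3^2 = €7.
P = €4 lies below min AVC = €7; no output level covers variable cost.
Shutting down limits the loss to fixed cost, €62.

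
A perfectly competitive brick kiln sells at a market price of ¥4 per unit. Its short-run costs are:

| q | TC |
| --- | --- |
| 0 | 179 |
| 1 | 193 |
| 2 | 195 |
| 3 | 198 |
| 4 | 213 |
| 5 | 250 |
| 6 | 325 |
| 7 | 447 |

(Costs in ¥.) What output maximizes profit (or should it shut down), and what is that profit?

Profit at each row (π = 4q − TC): q=0: -179; q=1: -189; q=2: -187; q=3: -186; q=4: -197; q=5: -230; q=6: -301; q=7: -419.
Profit is highest at q = 0. Equivalently, the lowest AVC in the table is 19/3 ≈ ¥6.33 at q = 3, and P = ¥4 falls below it — price never covers variable cost, so the firm shuts down and loses only its fixed cost.

q = 0 (shut down); profit = -¥179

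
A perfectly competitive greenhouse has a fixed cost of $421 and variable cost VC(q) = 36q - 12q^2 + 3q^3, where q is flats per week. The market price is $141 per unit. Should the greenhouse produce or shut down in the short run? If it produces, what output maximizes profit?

Produce at q = 5

Strip out fixed cost: VC = 36q - 12q^2 + 3q^3. Then AVC = 36 - 12q + 3q^2 and MC = 36 - 24q + 9q^2.
The AVC parabola has its vertex at q = 12/6 = 2, where AVC = 36 - 12·2 + 3·2^2 = $24.
Since P = $141 ≥ min AVC = $24, price covers variable cost and the firm should produce.
P = MC gives -105 - 24q + 9q^2 = 0, with roots -7/3 and 5. Take the larger (rising MC): q* = 5.
Check: AVC at q = 5 is $51 ≤ P, so revenue covers variable cost.
Profit = P·q − TC = 141·5 − 676 = $29.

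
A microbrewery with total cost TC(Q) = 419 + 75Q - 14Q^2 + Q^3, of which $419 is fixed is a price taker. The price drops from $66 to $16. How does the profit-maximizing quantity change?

Output falls from 9 to 0 (the firm shuts down)

MC = 75 - 28Q + 3Q^2; the shutdown threshold is min AVC = $26 (at Q = 7).
With P = $66 above the shutdown price, P = MC gives Q = 9.
At P = $16 < min AVC = $26, price no longer covers variable cost at any output, so the firm shuts down: Q = 0.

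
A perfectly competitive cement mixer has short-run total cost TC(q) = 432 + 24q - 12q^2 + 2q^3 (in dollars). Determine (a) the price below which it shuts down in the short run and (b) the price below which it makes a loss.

Shutdown price = $6; break-even price = $96

AVC = 24 - 12q + 2q^2; minimized at q = 3, giving min AVC = $6. That is the shutdown price.
ATC = 432/q + 24 - 12q + 2q^2. Setting dATC/dq = −432/q^2 − 12 + 4q = 0 gives q = 6 (since 4·6^3 − 12·6^2 = 432).
min ATC = 432/6 + 24 − 12·6 + 2·6^2 = $96. That is the break-even price.
Between these two prices the firm operates at a loss; above $96 it earns a profit.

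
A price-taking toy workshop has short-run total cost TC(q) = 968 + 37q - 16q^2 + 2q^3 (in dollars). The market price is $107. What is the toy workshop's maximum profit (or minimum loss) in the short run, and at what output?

AVC = 37 - 16q + 2q^2; min AVC = $5 at q = 4. Since P = $107 ≥ min AVC, the firm produces.
MC = 37 - 32q + 6q^2. Setting P = MC and taking the root on the rising branch gives q* = 7.
TR = 107·7 = 749. TC = 968 + 161 = 1129. Profit = 749 − 1129 = -$380.
That loss of $380 beats the $968 the firm would lose by shutting down; producing recovers $588 of fixed cost.

Profit = -$380 at q = 7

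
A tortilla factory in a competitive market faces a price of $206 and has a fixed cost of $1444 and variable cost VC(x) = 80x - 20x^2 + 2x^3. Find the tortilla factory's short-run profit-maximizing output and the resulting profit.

AVC = 80 - 20x + 2x^2 has its minimum $30 at x = 5; price $206 clears that bar, so the firm operates.
With MC = 80 - 40x + 6x^2, P = MC on the upward-sloping part at x* = 9.
TR = 206·9 = 1854. TC = 1444 + 558 = 2002. Profit = 1854 − 2002 = -$148.
That loss of $148 beats the $1444 the firm would lose by shutting down; producing recovers $1296 of fixed cost.

Profit = -$148 at x = 9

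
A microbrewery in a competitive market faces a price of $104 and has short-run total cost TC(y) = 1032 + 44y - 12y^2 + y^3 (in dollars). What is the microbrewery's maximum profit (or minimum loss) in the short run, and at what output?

AVC = 44 - 12y + y^2 has its minimum $8 at y = 6; price $104 clears that bar, so the firm operates.
With MC = 44 - 24y + 3y^2, P = MC on the upward-sloping part at y* = 10.
TR = 104·10 = 1040. TC = 1032 + 240 = 1272. Profit = 1040 − 1272 = -$232.
That loss of $232 beats the $1032 the firm would lose by shutting down; producing recovers $800 of fixed cost.

Profit = -$232 at y = 10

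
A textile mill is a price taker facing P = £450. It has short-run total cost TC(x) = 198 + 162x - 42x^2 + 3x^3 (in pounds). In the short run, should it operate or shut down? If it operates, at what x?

From TC, MC = TC'(x) = 162 - 84x + 9x^2 and AVC = VC/x = 162 - 42x + 3x^2.
The AVC parabola has its vertex at x = 42/6 = 7, where AVC = 162 - 42·7 + 3·7^2 = £15.
Because £450 ≥ £15, revenue can cover variable cost; the firm operates.
Solving P = MC: -288 - 84x + 9x^2 = 0 ⇒ x = -8/3 or 12. On the upward-sloping branch, x* = 12.
Check: AVC at x = 12 is £90 ≤ P, so revenue covers variable cost.
Profit = P·x − TC = 450·12 − 1278 = £4122.

Produce at x = 12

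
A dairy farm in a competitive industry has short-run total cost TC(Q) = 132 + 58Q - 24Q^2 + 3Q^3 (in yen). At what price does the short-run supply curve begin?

¥10 per unit

Short-run supply begins at min AVC. From VC = 58Q - 24Q^2 + 3Q^3, AVC = 58 - 24Q + 3Q^2.
At the minimum of AVC, MC = AVC. MC = 58 - 48Q + 9Q^2; setting MC = AVC gives 6Q^2 - 24Q = 0, so Q = 4. min AVC = 10.
The firm shuts down for any P below ¥10.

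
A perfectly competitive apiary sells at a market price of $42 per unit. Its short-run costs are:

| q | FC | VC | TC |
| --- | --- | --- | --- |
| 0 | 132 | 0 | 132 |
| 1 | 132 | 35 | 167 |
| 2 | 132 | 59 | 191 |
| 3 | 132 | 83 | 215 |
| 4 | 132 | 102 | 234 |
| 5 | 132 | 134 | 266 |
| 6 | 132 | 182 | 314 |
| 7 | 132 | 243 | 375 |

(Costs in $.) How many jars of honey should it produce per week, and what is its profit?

Profit at each row (π = 42q − TC): q=0: -132; q=1: -125; q=2: -107; q=3: -89; q=4: -66; q=5: -56; q=6: -62; q=7: -81.
Profit is maximized at q = 5. AVC there is 134/5 = $26.80 ≤ P, so producing beats shutting down (which would give -$132).

q = 5; profit = -$56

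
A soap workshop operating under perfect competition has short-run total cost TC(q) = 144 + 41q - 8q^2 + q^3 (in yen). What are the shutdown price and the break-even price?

Shutdown price = ¥25; break-even price = ¥53

AVC = 41 - 8q + q^2; minimized at q = 4, giving min AVC = ¥25. That is the shutdown price.
ATC = 144/q + 41 - 8q + q^2. Setting dATC/dq = −144/q^2 − 8 + 2q = 0 gives q = 6 (since 2·6^3 − 8·6^2 = 144).
min ATC = 144/6 + 41 − 8·6 + 6^2 = ¥53. That is the break-even price.
Between these two prices the firm operates at a loss; above ¥53 it earns a profit.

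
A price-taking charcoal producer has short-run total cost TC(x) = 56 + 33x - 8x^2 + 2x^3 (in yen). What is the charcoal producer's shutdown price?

The shutdown price is the minimum of AVC. VC = 33x - 8x^2 + 2x^3, so AVC = 33 - 8x + 2x^2.
At the minimum of AVC, MC = AVC. MC = 33 - 16x + 6x^2; setting MC = AVC gives 4x^2 - 8x = 0, so x = 2. min AVC = 25.
So the shutdown price is ¥25.

¥25 per unit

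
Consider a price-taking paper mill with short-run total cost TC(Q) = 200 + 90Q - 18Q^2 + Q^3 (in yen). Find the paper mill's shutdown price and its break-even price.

Shutdown price = min AVC. AVC = 90 - 18Q + Q^2, with vertex at Q = 9 and minimum ¥9.
ATC = 200/Q + 90 - 18Q + Q^2. Setting dATC/dQ = −200/Q^2 − 18 + 2Q = 0 gives Q = 10 (since 2·10^3 − 18·10^2 = 200).
min ATC = 200/10 + 90 − 18·10 + 10^2 = ¥30. That is the break-even price.
Between these two prices the firm operates at a loss; above ¥30 it earns a profit.

Shutdown price = ¥9; break-even price = ¥30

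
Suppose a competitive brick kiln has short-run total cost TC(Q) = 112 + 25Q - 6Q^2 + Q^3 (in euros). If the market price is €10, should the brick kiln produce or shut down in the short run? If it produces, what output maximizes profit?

Shut down

Variable cost is VC = 25Q - 6Q^2 + Q^3, so AVC = VC/Q = 25 - 6Q + Q^2 and MC = dTC/dQ = 25 - 12Q + 3Q^2.
AVC hits its minimum where MC = AVC, at Q = 3, giving min AVC = 25 - 6·3 + 3^2 = €16.
Since P = €10 < min AVC = €16, price fails to cover variable cost at any output.
Shutting down limits the loss to fixed cost, €112.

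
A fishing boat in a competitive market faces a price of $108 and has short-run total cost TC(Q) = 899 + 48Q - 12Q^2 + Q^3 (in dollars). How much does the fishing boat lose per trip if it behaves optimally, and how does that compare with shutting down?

Profit = -$99 at Q = 10

AVC = 48 - 12Q + Q^2; min AVC = $12 at Q = 6. Since P = $108 ≥ min AVC, the firm produces.
MC = 48 - 24Q + 3Q^2. Setting P = MC and taking the root on the rising branch gives Q* = 10.
TR = 108·10 = 1080. TC = 899 + 280 = 1179. Profit = 1080 − 1179 = -$99.
Shutting down would mean losing the fixed cost of $899, so operating at a loss of $99 is better by $800.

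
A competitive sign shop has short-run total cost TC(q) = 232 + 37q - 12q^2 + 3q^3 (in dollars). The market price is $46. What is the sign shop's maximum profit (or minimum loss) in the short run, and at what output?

Profit = -$178 at q = 3

AVC = 37 - 12q + 3q^2 has its minimum $25 at q = 2; price $46 clears that bar, so the firm operates.
MC = 37 - 24q + 9q^2. Setting P = MC and taking the root on the rising branch gives q* = 3.
TR = 46·3 = 138. TC = 232 + 84 = 316. Profit = 138 − 316 = -$178.
By producing, the firm covers all variable cost plus $54 of fixed cost; shutting down would lose the full $232.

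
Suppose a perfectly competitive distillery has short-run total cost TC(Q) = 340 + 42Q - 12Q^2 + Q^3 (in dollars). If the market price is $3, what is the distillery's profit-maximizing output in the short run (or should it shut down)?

From TC, MC = TC'(Q) = 42 - 24Q + 3Q^2 and AVC = VC/Q = 42 - 12Q + Q^2.
The AVC parabola has its vertex at Q = 12/2 = 6, where AVC = 42 - 12·6 + 6^2 = $6.
Since P = $3 < min AVC = $6, price fails to cover variable cost at any output.
Shutting down limits the loss to fixed cost, $340.

Shut down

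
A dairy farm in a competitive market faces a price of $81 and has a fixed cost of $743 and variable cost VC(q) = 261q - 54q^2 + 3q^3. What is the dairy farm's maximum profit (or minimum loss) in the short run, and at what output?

Profit = -$143 at q = 10

AVC = 261 - 54q + 3q^2; min AVC = $18 at q = 9. Since P = $81 ≥ min AVC, the firm produces.
MC = 261 - 108q + 9q^2. Setting P = MC and taking the root on the rising branch gives q* = 10.
TR = 81·10 = 810. TC = 743 + 210 = 953. Profit = 810 − 953 = -$143.
By producing, the firm covers all variable cost plus $600 of fixed cost; shutting down would lose the full $743.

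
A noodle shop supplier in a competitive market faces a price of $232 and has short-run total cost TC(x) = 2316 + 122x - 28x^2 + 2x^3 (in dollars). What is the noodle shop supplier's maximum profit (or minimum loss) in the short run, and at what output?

AVC = 122 - 28x + 2x^2 has its minimum $24 at x = 7; price $232 clears that bar, so the firm operates.
MC = 122 - 56x + 6x^2. Setting P = MC and taking the root on the rising branch gives x* = 11.
TR = 232·11 = 2552. TC = 2316 + 616 = 2932. Profit = 2552 − 2932 = -$380.
By producing, the firm covers all variable cost plus $1936 of fixed cost; shutting down would lose the full $2316.

Profit = -$380 at x = 11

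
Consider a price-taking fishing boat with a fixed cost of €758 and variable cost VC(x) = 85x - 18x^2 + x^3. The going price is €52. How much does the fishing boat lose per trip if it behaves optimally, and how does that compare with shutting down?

AVC = 85 - 18x + x^2 has its minimum €4 at x = 9; price €52 clears that bar, so the firm operates.
With MC = 85 - 36x + 3x^2, P = MC on the upward-sloping part at x* = 11.
TR = 52·11 = 572. TC = 758 + 88 = 846. Profit = 572 − 846 = -€274.
Shutting down would mean losing the fixed cost of €758, so operating at a loss of €274 is better by €484.

Profit = -€274 at x = 11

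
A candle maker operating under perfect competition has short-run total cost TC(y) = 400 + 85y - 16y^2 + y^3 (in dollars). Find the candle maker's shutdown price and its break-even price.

Shutdown price = min AVC. AVC = 85 - 16y + y^2, with vertex at y = 8 and minimum $21.
ATC = 400/y + 85 - 16y + y^2. Setting dATC/dy = −400/y^2 − 16 + 2y = 0 gives y = 10 (since 2·10^3 − 16·10^2 = 400).
min ATC = 400/10 + 85 − 16·10 + 10^2 = $65. That is the break-even price.
Between these two prices the firm operates at a loss; above $65 it earns a profit.

Shutdown price = $21; break-even price = $65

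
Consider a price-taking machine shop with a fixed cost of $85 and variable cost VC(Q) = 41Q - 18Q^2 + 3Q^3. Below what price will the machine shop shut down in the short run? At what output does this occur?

$14 per unit, at Q = 3

The shutdown price is the minimum of AVC. VC = 41Q - 18Q^2 + 3Q^3, so AVC = 41 - 18Q + 3Q^2.
dAVC/dQ = -18 + 6Q = 0 gives Q = 3. min AVC = 41 - 18·3 + 3·3^2 = 14.
So the shutdown price is $14.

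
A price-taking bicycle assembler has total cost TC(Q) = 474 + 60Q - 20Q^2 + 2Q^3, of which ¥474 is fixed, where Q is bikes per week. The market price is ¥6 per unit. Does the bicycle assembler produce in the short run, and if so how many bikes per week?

Shut down

Variable cost is VC = 60Q - 20Q^2 + 2Q^3, so AVC = VC/Q = 60 - 20Q + 2Q^2 and MC = dTC/dQ = 60 - 40Q + 6Q^2.
AVC is minimized where dAVC/dQ = -20 + 4Q = 0, at Q = 5; min AVC = 60 - 20·5 + 2·5^2 = ¥10.
P = ¥6 lies below min AVC = ¥10; no output level covers variable cost.
The firm minimizes its loss by shutting down and losing only its fixed cost of ¥474.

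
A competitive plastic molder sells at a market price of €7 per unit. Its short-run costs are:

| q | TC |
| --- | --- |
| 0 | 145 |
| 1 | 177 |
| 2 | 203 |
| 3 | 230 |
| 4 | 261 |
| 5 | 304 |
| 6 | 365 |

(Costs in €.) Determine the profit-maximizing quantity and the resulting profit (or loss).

Tabulate TR − TC: q=0: -145; q=1: -170; q=2: -189; q=3: -209; q=4: -233; q=5: -269; q=6: -323.
Profit is highest at q = 0. Equivalently, the lowest AVC in the table is 85/3 ≈ €28.33 at q = 3, and P = €7 falls below it — price never covers variable cost, so the firm shuts down and loses only its fixed cost.

q = 0 (shut down); profit = -€145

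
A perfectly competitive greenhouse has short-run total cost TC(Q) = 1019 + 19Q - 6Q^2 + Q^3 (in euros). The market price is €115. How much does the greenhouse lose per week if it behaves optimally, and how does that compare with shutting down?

AVC = 19 - 6Q + Q^2; min AVC = €10 at Q = 3. Since P = €115 ≥ min AVC, the firm produces.
With MC = 19 - 12Q + 3Q^2, P = MC on the upward-sloping part at Q* = 8.
TR = 115·8 = 920. TC = 1019 + 280 = 1299. Profit = 920 − 1299 = -€379.
Shutting down would mean losing the fixed cost of €1019, so operating at a loss of €379 is better by €640.

Profit = -€379 at Q = 8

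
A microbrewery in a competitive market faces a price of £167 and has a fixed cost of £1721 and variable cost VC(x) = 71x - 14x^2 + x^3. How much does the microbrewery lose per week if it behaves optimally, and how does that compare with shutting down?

Profit = -£281 at x = 12

AVC = 71 - 14x + x^2 has its minimum £22 at x = 7; price £167 clears that bar, so the firm operates.
With MC = 71 - 28x + 3x^2, P = MC on the upward-sloping part at x* = 12.
TR = 167·12 = 2004. TC = 1721 + 564 = 2285. Profit = 2004 − 2285 = -£281.
By producing, the firm covers all variable cost plus £1440 of fixed cost; shutting down would lose the full £1721.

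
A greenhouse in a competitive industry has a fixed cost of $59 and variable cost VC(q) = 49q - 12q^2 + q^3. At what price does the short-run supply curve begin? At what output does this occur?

$13 per unit, at q = 6

The firm shuts down when price falls below the minimum of average variable cost. AVC = VC/q = 49 - 12q + q^2.
dAVC/dq = -12 + 2q = 0 gives q = 6. min AVC = 49 - 12·6 + 6^2 = 13.
The firm shuts down for any P below $13.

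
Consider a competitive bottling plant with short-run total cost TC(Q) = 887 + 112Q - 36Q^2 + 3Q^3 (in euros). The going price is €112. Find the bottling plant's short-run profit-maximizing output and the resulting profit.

AVC = 112 - 36Q + 3Q^2; min AVC = €4 at Q = 6. Since P = €112 ≥ min AVC, the firm produces.
MC = 112 - 72Q + 9Q^2. Setting P = MC and taking the root on the rising branch gives Q* = 8.
TR = 112·8 = 896. TC = 887 + 128 = 1015. Profit = 896 − 1015 = -€119.
Shutting down would mean losing the fixed cost of €887, so operating at a loss of €119 is better by €768.

Profit = -€119 at Q = 8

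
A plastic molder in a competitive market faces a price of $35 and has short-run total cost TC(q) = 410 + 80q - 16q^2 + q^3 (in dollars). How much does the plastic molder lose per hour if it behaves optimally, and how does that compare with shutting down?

Profit = -$248 at q = 9

AVC = 80 - 16q + q^2; min AVC = $16 at q = 8. Since P = $35 ≥ min AVC, the firm produces.
With MC = 80 - 32q + 3q^2, P = MC on the upward-sloping part at q* = 9.
TR = 35·9 = 315. TC = 410 + 153 = 563. Profit = 315 − 563 = -$248.
That loss of $248 beats the $410 the firm would lose by shutting down; producing recovers $162 of fixed cost.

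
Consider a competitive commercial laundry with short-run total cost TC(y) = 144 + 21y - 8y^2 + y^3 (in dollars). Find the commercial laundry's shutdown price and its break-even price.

Shutdown price = min AVC. AVC = 21 - 8y + y^2, with vertex at y = 4 and minimum $5.
ATC = 144/y + 21 - 8y + y^2. Setting dATC/dy = −144/y^2 − 8 + 2y = 0 gives y = 6 (since 2·6^3 − 8·6^2 = 144).
min ATC = 144/6 + 21 − 8·6 + 6^2 = $33. That is the break-even price.
For $5 ≤ P < $33 the firm produces at a loss; below $5 it shuts down.

Shutdown price = $5; break-even price = $33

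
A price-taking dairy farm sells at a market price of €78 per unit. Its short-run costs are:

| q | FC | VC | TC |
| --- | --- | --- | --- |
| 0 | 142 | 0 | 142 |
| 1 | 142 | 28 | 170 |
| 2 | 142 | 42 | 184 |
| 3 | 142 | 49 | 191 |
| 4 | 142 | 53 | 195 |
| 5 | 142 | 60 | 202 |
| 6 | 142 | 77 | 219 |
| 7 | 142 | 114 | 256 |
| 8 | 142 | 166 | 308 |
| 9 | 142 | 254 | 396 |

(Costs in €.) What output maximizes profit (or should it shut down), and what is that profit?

Profit at each row (π = 78q − TC): q=0: -142; q=1: -92; q=2: -28; q=3: 43; q=4: 117; q=5: 188; q=6: 249; q=7: 290; q=8: 316; q=9: 306.
Profit is maximized at q = 8. AVC there is 166/8 = €20.75 ≤ P, so producing beats shutting down (which would give -€142).

q = 8; profit = €316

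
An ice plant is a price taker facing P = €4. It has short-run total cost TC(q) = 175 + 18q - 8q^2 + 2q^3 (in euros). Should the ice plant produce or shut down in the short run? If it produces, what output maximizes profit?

Variable cost is VC = 18q - 8q^2 + 2q^3, so AVC = VC/q = 18 - 8q + 2q^2 and MC = dTC/dq = 18 - 16q + 6q^2.
AVC hits its minimum where MC = AVC, at q = 2, giving min AVC = 18 - 8·2 + 2·2^2 = €10.
Since P = €4 < min AVC = €10, price fails to cover variable cost at any output.
Best response: produce nothing and absorb the €175 fixed cost.

Shut down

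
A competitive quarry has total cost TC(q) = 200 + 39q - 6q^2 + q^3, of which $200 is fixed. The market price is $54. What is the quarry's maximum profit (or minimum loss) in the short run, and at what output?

AVC = 39 - 6q + q^2; min AVC = $30 at q = 3. Since P = $54 ≥ min AVC, the firm produces.
With MC = 39 - 12q + 3q^2, P = MC on the upward-sloping part at q* = 5.
TR = 54·5 = 270. TC = 200 + 170 = 370. Profit = 270 − 370 = -$100.
That loss of $100 beats the $200 the firm would lose by shutting down; producing recovers $100 of fixed cost.

Profit = -$100 at q = 5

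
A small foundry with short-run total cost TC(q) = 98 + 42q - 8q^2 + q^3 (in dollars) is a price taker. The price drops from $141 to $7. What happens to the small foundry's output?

AVC = 42 - 8q + q^2, minimized at q = 4 where min AVC = $26. MC = 42 - 16q + 3q^2.
At P = $141 ≥ min AVC, set P = MC on the rising branch: q = 9.
At P = $7 < min AVC = $26, price no longer covers variable cost at any output, so the firm shuts down: q = 0.

Output falls from 9 to 0 (the firm shuts down)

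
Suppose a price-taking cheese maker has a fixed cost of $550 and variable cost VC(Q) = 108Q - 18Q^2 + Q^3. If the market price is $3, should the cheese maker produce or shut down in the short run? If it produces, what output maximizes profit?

Shut down

Variable cost is VC = 108Q - 18Q^2 + Q^3, so AVC = VC/Q = 108 - 18Q + Q^2 and MC = dTC/dQ = 108 - 36Q + 3Q^2.
The AVC parabola has its vertex at Q = 18/2 = 9, where AVC = 108 - 18·9 + 9^2 = $27.
Since P = $3 < min AVC = $27, price fails to cover variable cost at any output.
The firm minimizes its loss by shutting down and losing only its fixed cost of $550.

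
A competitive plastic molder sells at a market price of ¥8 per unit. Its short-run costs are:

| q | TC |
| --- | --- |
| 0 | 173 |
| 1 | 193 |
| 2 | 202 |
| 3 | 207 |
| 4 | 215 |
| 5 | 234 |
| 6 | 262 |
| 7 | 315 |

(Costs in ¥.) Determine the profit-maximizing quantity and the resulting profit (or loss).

Tabulate TR − TC: q=0: -173; q=1: -185; q=2: -186; q=3: -183; q=4: -183; q=5: -194; q=6: -214; q=7: -259.
Profit is highest at q = 0. Equivalently, the lowest AVC in the table is 42/4 ≈ ¥10.50 at q = 4, and P = ¥8 falls below it — price never covers variable cost, so the firm shuts down and loses only its fixed cost.

q = 0 (shut down); profit = -¥173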